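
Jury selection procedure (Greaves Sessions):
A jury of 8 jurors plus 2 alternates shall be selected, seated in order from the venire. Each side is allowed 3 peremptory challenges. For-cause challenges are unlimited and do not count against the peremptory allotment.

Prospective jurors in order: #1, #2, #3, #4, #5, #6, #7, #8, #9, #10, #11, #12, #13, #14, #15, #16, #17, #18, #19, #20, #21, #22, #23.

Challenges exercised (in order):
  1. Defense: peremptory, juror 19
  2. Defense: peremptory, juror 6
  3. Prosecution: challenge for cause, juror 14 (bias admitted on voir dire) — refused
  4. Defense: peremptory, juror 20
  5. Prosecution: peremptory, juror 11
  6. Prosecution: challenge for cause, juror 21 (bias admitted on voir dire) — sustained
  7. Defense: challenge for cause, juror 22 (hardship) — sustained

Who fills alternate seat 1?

10

Removed: #6, #11, #19, #20, #21, #22. (#14 stays — for-cause denied.)
Seating in order: seats 1–8 → #1, #2, #3, #4, #5, #7, #8, #9; alternates → #10, #12.
So alternate 1 is #10.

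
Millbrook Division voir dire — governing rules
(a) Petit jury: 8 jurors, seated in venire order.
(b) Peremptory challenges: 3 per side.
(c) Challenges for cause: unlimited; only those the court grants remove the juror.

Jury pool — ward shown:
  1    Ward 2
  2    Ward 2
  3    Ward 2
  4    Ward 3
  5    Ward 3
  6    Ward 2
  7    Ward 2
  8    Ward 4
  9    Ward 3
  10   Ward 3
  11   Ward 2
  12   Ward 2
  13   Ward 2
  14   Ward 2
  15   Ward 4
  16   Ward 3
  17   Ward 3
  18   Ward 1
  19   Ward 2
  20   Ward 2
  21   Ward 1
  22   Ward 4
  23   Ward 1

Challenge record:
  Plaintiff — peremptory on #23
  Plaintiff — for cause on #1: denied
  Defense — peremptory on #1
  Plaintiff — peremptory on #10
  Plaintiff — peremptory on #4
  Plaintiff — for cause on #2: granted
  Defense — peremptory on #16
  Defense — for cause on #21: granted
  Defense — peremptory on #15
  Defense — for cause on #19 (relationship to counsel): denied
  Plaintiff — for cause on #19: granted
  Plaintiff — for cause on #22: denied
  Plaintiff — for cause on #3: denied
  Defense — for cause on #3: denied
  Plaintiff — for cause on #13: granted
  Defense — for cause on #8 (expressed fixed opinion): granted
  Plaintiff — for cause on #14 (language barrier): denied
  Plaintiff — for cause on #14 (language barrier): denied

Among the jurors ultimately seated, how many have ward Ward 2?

6

Removed: #1, #2, #4, #8, #10, #13, #15, #16, #19, #21, #23.
Seated jurors 1–8: #3, #5, #6, #7, #9, #11, #12, #14.
Of those, in Ward 2: #3, #6, #7, #11, #12, #14 → 6.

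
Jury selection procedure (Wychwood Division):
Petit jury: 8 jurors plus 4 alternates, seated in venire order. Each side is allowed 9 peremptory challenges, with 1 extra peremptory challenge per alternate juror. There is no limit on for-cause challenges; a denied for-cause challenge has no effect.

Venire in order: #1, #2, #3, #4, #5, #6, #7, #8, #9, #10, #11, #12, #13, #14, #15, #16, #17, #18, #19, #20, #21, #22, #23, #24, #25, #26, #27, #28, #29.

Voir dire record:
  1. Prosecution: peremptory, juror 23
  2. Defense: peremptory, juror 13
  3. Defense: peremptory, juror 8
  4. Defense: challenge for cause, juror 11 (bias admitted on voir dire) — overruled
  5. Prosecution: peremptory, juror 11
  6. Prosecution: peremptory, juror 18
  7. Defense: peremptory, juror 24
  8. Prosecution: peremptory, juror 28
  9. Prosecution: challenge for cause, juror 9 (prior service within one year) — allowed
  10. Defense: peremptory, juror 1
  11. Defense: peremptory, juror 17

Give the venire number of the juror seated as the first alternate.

14

Removed: #1, #8, #9, #11, #13, #17, #18, #23, #24, #28.
Seating in order: seats 1–8 → #2, #3, #4, #5, #6, #7, #10, #12; alternates → #14, #15, #16, #19.
So alternate 1 is #14.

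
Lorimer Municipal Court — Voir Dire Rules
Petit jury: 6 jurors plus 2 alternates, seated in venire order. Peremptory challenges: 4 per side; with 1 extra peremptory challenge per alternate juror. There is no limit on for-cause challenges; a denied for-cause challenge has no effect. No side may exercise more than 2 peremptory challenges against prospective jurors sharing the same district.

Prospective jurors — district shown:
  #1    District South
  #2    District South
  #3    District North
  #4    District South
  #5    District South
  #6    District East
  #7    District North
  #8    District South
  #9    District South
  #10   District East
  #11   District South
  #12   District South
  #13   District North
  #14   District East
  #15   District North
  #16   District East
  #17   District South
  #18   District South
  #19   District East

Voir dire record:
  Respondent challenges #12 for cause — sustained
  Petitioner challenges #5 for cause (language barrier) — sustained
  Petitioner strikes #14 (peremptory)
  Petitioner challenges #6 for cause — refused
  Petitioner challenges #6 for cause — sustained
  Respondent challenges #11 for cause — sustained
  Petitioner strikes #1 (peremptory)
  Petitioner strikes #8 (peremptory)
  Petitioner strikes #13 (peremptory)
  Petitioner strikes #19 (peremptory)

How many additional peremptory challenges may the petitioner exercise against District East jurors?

Petitioner peremptories so far: #14, #1, #8, #13, #19 — 5 of 6 used, 1 left overall.
Against District East: #14, #19 — 2 used; per-district cap 2 leaves 0.
Binding limit: min(1, 0) = 0.

0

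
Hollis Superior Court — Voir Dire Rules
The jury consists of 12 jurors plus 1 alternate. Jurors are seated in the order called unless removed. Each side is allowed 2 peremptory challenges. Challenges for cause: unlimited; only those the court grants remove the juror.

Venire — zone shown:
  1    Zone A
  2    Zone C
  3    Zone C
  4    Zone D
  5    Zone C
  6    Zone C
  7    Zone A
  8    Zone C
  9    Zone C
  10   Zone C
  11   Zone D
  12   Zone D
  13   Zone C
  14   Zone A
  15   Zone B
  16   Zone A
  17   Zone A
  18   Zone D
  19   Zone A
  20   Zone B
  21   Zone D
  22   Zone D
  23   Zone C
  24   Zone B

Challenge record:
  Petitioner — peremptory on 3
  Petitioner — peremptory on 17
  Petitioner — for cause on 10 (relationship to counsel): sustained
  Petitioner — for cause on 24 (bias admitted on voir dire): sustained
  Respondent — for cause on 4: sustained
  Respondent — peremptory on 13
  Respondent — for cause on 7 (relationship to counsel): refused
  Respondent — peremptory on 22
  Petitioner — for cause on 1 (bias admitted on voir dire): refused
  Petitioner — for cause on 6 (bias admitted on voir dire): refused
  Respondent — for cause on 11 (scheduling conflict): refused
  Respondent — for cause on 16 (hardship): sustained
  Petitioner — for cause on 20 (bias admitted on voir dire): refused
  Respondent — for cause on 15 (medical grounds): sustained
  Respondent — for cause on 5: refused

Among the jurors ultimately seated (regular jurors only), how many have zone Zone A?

4

Removed: #3, #4, #10, #13, #15, #16, #17, #22, #24.
Seated jurors 1–12: #1, #2, #5, #6, #7, #8, #9, #11, #12, #14, #18, #19 (alternates #20 not counted).
Of those, in Zone A: #1, #7, #14, #19 → 4.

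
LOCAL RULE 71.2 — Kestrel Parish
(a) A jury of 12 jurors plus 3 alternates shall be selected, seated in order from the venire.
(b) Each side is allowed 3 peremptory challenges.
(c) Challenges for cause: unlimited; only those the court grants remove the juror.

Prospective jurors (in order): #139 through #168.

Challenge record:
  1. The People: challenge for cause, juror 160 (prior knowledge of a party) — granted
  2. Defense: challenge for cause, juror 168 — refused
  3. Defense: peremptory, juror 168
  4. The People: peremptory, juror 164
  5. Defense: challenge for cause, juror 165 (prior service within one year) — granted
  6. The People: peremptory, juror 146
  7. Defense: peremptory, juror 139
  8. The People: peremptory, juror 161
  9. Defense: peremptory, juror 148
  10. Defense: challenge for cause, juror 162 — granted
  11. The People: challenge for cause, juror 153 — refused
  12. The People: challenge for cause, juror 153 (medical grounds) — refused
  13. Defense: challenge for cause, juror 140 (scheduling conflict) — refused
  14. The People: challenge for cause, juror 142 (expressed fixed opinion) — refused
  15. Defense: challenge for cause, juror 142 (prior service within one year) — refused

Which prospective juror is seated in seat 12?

153

Removed: #139, #146, #148, #160, #161, #162, #164, #165, #168. (#140, #142, #153 stay — for-cause denied.)
Seating in order: seats 1–12 → #140, #141, #142, #143, #144, #145, #147, #149, #150, #151, #152, #153; alternates → #154, #155, #156.
So seat 12 is #153.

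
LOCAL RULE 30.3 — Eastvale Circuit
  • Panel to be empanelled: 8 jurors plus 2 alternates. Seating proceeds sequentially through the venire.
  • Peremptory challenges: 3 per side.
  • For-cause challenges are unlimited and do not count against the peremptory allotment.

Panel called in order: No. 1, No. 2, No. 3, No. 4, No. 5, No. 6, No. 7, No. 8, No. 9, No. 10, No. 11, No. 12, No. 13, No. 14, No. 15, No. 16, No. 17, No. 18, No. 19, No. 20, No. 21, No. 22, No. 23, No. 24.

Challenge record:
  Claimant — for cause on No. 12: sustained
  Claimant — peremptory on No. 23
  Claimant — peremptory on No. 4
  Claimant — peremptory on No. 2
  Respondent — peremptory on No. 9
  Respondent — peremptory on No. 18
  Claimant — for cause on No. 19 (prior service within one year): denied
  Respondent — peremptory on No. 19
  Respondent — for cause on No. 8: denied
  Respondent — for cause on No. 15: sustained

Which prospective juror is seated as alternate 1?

Removed: #2, #4, #9, #12, #15, #18, #19, #23. (#8 stays — for-cause denied.)
Filling seats in venire order through position 9: #1, #3, #5, #6, #7, #8, #10, #11, #13.
So alternate 1 is #13.

13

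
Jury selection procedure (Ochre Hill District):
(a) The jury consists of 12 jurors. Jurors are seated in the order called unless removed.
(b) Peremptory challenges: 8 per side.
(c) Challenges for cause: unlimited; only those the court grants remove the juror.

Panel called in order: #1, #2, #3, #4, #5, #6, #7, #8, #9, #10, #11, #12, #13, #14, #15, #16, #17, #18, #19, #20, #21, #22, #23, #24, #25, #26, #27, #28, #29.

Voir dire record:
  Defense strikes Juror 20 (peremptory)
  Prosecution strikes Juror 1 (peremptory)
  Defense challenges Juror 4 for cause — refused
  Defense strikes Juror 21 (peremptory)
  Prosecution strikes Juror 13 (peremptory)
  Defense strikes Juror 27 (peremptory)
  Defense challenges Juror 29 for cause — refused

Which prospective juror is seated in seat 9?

Removed: #1, #13, #20, #21, #27. (#4, #29 stay — for-cause denied.)
Filling seats in venire order through position 9: #2, #3, #4, #5, #6, #7, #8, #9, #10.
So seat 9 is #10.

10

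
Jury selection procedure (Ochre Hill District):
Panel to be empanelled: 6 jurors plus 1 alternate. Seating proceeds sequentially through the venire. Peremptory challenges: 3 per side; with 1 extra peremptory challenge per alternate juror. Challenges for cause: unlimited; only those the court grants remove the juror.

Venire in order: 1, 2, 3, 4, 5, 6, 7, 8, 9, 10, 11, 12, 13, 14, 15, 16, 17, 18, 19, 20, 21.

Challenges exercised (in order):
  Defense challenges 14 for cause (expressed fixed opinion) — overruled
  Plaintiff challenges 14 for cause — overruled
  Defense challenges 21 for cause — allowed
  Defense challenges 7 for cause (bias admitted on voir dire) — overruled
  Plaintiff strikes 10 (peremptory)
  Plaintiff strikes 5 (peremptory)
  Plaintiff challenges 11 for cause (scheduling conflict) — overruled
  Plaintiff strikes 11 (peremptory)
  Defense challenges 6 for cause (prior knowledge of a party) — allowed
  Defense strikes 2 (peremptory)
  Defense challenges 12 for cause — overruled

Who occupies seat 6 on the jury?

9

Removed: #2, #5, #6, #10, #11, #21. (#7, #12, #14 stay — for-cause denied.)
Filling seats in venire order through position 6: #1, #3, #4, #7, #8, #9.
So seat 6 is #9.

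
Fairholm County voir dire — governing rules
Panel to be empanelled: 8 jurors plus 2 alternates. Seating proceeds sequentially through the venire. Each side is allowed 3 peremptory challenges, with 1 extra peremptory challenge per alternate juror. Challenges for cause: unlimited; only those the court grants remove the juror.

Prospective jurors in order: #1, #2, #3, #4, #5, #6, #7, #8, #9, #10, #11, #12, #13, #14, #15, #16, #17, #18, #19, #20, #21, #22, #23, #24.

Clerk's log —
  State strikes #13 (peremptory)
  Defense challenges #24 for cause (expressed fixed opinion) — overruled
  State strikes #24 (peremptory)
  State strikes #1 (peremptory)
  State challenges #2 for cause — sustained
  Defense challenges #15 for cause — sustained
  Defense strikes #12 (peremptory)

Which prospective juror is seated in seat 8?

Removed: #1, #2, #12, #13, #15, #24.
Filling seats in venire order through position 8: #3, #4, #5, #6, #7, #8, #9, #10.
So seat 8 is #10.

10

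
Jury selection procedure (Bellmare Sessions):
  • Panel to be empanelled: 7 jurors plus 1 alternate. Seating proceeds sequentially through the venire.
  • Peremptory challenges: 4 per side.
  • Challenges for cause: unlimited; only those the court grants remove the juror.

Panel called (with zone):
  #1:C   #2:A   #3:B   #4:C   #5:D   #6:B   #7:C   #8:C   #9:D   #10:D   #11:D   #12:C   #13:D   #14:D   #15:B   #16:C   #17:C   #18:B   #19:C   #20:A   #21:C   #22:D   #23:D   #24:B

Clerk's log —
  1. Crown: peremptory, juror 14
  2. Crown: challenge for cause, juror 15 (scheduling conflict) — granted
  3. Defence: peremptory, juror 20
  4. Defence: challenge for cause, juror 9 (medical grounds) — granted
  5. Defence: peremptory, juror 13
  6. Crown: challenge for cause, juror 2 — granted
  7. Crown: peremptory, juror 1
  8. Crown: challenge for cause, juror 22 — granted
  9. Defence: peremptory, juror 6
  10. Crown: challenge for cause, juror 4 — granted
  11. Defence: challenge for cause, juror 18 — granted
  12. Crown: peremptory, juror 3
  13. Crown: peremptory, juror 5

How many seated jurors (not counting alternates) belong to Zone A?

Removed: #1, #2, #3, #4, #5, #6, #9, #13, #14, #15, #18, #20, #22.
Seated jurors 1–7: #7, #8, #10, #11, #12, #16, #17 (alternates #19 not counted).
None of those are in Zone A → 0.

0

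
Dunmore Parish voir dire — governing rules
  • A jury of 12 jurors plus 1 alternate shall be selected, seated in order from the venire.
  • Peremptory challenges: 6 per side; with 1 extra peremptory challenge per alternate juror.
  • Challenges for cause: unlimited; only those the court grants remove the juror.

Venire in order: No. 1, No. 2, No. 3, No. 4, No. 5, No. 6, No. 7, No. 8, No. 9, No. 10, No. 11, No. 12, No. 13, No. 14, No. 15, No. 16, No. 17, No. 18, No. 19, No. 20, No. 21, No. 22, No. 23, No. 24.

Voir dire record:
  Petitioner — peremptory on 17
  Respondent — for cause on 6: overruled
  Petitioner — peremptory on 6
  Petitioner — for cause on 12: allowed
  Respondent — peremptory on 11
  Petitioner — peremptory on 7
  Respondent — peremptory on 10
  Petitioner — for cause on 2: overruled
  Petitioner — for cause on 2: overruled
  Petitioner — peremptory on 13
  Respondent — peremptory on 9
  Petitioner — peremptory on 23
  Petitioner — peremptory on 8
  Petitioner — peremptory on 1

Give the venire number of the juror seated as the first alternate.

24

Removed: #1, #6, #7, #8, #9, #10, #11, #12, #13, #17, #23. (#2 stays — for-cause denied.)
Filling seats in venire order through position 13: #2, #3, #4, #5, #14, #15, #16, #18, #19, #20, #21, #22, #24.
So alternate 1 is #24.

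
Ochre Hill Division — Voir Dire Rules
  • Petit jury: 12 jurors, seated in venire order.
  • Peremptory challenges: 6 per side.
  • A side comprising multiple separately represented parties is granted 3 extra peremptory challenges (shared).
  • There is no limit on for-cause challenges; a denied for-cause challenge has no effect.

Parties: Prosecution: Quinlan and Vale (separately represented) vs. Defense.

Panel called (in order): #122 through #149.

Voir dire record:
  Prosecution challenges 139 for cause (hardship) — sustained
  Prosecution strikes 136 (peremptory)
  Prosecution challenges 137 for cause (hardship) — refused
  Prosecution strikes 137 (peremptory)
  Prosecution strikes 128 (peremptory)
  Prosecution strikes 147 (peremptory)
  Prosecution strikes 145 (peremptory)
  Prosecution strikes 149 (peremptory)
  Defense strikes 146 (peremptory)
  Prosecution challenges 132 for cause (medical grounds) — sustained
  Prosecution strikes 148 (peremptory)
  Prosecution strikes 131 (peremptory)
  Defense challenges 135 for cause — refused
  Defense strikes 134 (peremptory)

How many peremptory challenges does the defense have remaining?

4

Defense allotment: 6.
Defense peremptories used: #146, #134 — 2 (the for-cause on #135 doesn't count).
Remaining: 6 − 2 = 4.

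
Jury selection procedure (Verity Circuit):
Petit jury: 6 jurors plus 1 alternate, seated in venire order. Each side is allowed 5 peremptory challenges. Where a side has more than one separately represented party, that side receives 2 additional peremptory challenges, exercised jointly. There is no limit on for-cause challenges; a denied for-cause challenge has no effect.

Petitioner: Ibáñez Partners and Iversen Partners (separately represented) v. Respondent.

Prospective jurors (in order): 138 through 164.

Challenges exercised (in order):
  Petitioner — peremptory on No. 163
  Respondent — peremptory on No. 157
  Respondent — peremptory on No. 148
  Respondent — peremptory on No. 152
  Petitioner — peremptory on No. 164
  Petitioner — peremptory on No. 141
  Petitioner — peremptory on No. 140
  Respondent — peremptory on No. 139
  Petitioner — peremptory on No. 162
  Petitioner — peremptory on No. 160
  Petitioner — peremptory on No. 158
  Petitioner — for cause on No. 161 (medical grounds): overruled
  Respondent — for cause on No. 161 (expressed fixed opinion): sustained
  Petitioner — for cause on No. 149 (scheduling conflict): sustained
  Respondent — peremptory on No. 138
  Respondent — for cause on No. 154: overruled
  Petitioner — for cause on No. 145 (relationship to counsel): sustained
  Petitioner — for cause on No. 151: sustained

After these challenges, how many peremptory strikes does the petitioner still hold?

0

Petitioner allotment: 5 base + 2 multi-party = 7.
Petitioner peremptories used: #163, #164, #141, #140, #162, #160, #158 — 7 (for-cause on #161, #149, #145, #151 don't count).
Remaining: 7 − 7 = 0.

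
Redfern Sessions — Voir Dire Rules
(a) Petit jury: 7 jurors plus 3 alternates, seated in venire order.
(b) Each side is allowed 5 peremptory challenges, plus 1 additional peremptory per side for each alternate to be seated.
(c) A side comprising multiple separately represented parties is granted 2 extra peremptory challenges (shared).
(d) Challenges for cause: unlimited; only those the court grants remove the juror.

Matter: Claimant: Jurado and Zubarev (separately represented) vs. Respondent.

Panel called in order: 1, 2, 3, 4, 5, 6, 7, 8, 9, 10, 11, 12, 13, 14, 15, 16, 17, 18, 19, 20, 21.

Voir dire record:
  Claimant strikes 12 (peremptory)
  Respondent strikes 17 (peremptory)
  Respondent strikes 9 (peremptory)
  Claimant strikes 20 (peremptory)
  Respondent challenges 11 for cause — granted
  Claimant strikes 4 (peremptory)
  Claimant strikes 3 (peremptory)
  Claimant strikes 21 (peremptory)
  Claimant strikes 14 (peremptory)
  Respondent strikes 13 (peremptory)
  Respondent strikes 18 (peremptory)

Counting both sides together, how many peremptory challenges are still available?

8

Claimant allotment: 5 base + 1 × 3 alternates + 2 multi-party = 10. Respondent allotment: 5 base + 1 × 3 alternates = 8.
Claimant peremptories used: #12, #20, #4, #3, #21, #14 — 6.
Respondent peremptories used: #17, #9, #13, #18 — 4 (the for-cause on #11 doesn't count).
Remaining: (10 − 6) + (8 − 4) = 8.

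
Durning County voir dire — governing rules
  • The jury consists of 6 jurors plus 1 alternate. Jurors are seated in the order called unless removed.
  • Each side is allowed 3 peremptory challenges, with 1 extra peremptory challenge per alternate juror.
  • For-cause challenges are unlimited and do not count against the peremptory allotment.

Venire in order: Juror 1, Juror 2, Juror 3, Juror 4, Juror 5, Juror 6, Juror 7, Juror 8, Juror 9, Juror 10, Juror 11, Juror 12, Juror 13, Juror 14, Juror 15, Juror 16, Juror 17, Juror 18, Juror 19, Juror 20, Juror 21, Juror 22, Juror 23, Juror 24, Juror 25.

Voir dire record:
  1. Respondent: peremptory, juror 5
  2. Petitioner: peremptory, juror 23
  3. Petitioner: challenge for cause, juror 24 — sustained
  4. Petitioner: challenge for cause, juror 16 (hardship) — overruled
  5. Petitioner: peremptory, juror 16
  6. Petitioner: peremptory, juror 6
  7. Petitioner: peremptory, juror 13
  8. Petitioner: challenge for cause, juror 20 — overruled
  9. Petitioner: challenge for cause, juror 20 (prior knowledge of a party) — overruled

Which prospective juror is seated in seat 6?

8

Removed: #5, #6, #13, #16, #23, #24. (#20 stays — for-cause denied.)
Seating in order: seats 1–6 → #1, #2, #3, #4, #7, #8; alternates → #9.
So seat 6 is #8.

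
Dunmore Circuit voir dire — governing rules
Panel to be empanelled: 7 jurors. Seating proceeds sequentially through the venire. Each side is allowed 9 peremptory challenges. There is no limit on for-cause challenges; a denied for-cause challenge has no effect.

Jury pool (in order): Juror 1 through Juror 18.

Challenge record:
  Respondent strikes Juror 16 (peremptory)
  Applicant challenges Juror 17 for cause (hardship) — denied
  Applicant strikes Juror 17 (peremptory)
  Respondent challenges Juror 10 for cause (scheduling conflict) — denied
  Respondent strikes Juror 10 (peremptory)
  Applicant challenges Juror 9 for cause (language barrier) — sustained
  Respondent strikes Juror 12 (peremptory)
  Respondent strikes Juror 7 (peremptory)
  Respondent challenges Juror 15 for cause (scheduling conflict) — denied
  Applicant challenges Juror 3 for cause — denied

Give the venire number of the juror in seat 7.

8

Removed: #7, #9, #10, #12, #16, #17. (#3, #15 stay — for-cause denied.)
Seating in order: seats 1–7 → #1, #2, #3, #4, #5, #6, #8.
So seat 7 is #8.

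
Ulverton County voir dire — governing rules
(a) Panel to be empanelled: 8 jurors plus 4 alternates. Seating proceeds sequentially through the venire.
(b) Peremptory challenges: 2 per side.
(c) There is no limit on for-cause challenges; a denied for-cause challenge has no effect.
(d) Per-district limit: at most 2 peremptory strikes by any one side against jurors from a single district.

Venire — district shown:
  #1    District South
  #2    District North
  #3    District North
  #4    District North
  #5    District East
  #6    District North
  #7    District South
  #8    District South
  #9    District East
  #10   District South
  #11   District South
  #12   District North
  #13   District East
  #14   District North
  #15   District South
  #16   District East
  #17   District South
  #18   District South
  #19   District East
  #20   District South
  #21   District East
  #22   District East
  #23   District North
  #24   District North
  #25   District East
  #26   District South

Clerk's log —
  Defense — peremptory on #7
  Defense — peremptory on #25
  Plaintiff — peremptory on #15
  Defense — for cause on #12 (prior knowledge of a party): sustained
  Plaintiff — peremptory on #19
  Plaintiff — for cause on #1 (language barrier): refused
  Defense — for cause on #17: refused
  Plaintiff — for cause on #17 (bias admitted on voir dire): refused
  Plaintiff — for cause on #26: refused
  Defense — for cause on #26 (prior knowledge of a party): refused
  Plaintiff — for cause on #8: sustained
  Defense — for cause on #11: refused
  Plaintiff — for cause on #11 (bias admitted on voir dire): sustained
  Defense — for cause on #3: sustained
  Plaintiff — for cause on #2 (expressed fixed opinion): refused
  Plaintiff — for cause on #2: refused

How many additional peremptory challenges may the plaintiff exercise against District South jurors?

0

Plaintiff peremptories so far: #15, #19 — 2 of 2 used, 0 left overall.
Against District South: #15 — 1 used; per-district cap 2 leaves 1.
Binding limit: min(0, 1) = 0.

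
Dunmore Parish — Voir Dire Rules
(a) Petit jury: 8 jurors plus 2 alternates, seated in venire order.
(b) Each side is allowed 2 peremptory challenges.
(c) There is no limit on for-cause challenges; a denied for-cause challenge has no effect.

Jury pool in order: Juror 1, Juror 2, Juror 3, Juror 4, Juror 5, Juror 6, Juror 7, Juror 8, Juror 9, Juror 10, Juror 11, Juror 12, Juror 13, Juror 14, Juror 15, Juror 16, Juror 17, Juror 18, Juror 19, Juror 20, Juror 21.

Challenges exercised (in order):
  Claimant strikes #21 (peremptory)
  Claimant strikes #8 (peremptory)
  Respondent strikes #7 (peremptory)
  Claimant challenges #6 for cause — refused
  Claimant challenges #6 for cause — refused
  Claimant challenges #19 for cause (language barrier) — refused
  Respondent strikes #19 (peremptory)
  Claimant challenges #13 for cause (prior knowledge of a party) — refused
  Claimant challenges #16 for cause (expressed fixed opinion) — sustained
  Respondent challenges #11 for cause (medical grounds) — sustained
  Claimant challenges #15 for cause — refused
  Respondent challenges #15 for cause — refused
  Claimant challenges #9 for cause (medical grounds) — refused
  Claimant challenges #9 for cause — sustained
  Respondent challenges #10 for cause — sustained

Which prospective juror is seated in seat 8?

13

Removed: #7, #8, #9, #10, #11, #16, #19, #21. (#6, #13, #15 stay — for-cause denied.)
Seating in order: seats 1–8 → #1, #2, #3, #4, #5, #6, #12, #13; alternates → #14, #15.
So seat 8 is #13.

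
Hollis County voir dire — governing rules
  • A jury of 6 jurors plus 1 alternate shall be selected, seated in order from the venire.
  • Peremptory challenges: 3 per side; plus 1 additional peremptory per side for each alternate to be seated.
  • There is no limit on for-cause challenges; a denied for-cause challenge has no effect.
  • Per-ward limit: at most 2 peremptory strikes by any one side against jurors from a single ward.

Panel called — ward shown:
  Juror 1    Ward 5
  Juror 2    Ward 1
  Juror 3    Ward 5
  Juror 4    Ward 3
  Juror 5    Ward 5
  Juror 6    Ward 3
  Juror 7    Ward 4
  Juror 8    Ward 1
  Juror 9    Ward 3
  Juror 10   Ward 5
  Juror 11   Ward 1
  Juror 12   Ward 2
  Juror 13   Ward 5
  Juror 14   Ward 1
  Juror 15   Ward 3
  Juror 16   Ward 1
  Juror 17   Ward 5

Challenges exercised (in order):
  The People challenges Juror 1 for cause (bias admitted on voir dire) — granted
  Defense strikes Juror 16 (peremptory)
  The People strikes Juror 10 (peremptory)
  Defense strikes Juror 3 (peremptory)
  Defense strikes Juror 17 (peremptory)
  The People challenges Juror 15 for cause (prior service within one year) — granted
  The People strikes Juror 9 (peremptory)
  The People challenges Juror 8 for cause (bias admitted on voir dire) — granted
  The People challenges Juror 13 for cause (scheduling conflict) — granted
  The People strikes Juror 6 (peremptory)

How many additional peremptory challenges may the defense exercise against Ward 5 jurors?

0

Defense peremptories so far: #16, #3, #17 — 3 of 4 used, 1 left overall.
Against Ward 5: #3, #17 — 2 used; per-ward cap 2 leaves 0.
Binding limit: min(1, 0) = 0.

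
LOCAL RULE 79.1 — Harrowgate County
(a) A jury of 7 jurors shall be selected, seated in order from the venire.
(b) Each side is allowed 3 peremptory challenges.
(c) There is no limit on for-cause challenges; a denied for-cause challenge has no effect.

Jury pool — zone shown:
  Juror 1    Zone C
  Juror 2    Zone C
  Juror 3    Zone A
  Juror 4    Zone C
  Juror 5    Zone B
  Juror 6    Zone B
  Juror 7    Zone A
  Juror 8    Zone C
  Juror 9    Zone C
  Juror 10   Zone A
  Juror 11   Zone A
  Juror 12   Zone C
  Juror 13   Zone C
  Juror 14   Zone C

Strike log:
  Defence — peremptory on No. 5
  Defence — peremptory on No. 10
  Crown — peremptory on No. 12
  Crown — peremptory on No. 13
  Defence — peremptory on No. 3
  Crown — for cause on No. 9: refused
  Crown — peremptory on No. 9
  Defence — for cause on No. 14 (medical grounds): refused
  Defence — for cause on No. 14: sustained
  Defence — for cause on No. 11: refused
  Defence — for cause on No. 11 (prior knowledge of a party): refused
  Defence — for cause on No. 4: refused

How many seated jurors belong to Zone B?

Removed: #3, #5, #9, #10, #12, #13, #14.
Seated jurors 1–7: #1, #2, #4, #6, #7, #8, #11.
Of those, in Zone B: #6 → 1.

1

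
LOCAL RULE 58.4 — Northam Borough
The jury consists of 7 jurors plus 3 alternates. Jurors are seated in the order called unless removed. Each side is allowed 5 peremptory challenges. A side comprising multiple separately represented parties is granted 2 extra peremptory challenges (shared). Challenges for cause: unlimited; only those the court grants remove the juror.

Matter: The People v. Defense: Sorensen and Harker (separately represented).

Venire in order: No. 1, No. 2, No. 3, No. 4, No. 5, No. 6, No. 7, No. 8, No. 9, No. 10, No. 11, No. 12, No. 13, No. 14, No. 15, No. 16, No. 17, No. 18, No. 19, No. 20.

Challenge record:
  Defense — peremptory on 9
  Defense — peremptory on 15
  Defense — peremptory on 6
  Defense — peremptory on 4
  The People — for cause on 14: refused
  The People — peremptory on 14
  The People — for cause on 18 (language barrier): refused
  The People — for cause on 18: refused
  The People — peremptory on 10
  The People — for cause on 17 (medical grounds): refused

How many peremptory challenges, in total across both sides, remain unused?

6

The People allotment: 5. Defense allotment: 5 base + 2 multi-party = 7.
The People peremptories used: #14, #10 — 2 (for-cause on #14, #18, #18, #17 don't count).
Defense peremptories used: #9, #15, #6, #4 — 4.
Remaining: (5 − 2) + (7 − 4) = 6.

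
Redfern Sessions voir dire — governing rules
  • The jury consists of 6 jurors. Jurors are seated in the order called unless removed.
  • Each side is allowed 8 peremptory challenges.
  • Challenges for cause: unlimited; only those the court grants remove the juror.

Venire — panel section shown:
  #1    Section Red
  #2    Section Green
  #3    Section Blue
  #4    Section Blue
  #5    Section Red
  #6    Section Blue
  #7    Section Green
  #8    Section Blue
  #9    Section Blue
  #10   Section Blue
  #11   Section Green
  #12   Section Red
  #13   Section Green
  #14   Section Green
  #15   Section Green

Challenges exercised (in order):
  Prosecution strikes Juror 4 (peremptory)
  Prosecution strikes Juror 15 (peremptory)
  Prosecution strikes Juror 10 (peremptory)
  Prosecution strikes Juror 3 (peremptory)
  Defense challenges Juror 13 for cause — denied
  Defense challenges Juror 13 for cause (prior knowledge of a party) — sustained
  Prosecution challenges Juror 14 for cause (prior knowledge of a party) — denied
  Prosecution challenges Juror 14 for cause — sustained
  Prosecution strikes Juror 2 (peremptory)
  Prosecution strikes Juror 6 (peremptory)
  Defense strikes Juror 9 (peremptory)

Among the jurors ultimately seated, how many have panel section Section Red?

Removed: #2, #3, #4, #6, #9, #10, #13, #14, #15.
Seated jurors 1–6: #1, #5, #7, #8, #11, #12.
Of those, in Section Red: #1, #5, #12 → 3.

3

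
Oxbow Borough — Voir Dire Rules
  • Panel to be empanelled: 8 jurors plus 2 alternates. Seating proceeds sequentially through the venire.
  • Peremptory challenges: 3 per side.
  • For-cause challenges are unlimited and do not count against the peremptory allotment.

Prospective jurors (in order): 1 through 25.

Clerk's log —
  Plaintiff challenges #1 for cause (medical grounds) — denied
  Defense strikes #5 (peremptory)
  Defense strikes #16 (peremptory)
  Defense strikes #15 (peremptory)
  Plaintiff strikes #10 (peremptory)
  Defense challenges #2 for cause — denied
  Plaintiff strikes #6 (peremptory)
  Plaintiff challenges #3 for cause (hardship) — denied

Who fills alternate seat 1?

12

Removed: #5, #6, #10, #15, #16. (#1, #2, #3 stay — for-cause denied.)
Seating in order: seats 1–8 → #1, #2, #3, #4, #7, #8, #9, #11; alternates → #12, #13.
So alternate 1 is #12.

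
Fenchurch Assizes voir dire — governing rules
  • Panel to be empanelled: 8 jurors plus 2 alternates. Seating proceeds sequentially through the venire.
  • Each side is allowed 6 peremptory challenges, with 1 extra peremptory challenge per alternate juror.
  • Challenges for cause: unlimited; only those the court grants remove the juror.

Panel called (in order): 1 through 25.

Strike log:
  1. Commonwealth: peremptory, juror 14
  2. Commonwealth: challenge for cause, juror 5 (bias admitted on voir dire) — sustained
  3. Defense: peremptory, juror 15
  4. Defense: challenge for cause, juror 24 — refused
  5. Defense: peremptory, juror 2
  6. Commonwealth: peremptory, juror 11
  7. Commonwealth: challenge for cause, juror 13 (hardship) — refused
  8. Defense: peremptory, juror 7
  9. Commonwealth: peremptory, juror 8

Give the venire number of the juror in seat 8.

13

Removed: #2, #5, #7, #8, #11, #14, #15. (#13, #24 stay — for-cause denied.)
Seating in order: seats 1–8 → #1, #3, #4, #6, #9, #10, #12, #13; alternates → #16, #17.
So seat 8 is #13.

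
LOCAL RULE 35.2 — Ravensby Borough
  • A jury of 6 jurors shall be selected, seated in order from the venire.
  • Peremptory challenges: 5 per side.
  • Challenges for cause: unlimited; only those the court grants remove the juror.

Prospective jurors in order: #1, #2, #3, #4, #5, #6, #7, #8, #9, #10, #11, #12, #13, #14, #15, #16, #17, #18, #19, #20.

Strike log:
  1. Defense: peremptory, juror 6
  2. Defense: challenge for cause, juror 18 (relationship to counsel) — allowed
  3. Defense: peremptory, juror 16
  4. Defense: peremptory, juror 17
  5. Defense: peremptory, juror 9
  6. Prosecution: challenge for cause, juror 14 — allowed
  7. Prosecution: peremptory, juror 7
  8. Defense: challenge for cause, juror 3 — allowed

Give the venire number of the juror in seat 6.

Removed: #3, #6, #7, #9, #14, #16, #17, #18.
Seating in order: seats 1–6 → #1, #2, #4, #5, #8, #10.
So seat 6 is #10.

10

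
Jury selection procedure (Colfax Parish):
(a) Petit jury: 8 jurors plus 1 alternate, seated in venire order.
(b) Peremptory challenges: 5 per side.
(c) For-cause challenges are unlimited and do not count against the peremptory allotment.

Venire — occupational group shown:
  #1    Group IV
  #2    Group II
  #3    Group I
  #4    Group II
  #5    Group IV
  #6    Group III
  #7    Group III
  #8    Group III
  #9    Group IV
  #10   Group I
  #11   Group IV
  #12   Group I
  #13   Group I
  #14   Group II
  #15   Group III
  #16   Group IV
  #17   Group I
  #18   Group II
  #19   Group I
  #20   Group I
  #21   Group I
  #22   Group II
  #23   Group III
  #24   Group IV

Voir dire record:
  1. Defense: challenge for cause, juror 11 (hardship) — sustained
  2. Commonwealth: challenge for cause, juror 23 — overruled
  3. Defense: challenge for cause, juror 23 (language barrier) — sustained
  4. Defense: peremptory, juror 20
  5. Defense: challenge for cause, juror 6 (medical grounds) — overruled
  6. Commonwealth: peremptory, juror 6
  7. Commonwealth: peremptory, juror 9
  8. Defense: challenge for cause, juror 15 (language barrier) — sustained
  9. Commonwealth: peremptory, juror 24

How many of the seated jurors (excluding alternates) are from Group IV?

2

Removed: #6, #9, #11, #15, #20, #23, #24.
Seated jurors 1–8: #1, #2, #3, #4, #5, #7, #8, #10 (alternates #12 not counted).
Of those, in Group IV: #1, #5 → 2.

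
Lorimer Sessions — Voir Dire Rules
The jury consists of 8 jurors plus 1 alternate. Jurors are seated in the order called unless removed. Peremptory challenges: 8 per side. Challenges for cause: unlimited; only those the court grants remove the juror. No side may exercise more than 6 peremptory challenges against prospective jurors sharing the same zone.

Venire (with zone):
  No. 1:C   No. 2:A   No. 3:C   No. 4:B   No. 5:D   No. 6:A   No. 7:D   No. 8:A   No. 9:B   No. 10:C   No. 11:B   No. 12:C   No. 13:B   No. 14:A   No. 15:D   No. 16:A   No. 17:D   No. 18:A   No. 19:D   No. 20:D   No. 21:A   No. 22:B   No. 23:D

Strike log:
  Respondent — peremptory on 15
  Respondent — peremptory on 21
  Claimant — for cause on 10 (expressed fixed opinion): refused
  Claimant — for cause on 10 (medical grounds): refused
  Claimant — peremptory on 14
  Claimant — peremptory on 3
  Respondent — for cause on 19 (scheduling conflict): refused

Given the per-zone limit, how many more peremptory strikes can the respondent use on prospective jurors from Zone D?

Respondent peremptories so far: #15, #21 — 2 of 8 used, 6 left overall.
Against Zone D: #15 — 1 used; per-zone cap 6 leaves 5.
Binding limit: min(6, 5) = 5.

5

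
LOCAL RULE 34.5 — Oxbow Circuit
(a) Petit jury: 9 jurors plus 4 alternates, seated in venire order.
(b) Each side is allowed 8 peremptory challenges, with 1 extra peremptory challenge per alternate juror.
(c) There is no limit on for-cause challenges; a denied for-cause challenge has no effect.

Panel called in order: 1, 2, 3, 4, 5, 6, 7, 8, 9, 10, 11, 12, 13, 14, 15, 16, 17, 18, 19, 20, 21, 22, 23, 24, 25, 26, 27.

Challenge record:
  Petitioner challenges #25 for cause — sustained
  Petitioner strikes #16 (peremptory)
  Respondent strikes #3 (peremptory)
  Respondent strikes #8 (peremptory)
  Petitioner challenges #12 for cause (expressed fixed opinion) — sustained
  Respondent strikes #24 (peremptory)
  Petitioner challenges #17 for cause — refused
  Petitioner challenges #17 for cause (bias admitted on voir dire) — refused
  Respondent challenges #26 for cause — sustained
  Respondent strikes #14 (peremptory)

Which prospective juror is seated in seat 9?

Removed: #3, #8, #12, #14, #16, #24, #25, #26. (#17 stays — for-cause denied.)
Seating in order: seats 1–9 → #1, #2, #4, #5, #6, #7, #9, #10, #11; alternates → #13, #15, #17, #18.
So seat 9 is #11.

11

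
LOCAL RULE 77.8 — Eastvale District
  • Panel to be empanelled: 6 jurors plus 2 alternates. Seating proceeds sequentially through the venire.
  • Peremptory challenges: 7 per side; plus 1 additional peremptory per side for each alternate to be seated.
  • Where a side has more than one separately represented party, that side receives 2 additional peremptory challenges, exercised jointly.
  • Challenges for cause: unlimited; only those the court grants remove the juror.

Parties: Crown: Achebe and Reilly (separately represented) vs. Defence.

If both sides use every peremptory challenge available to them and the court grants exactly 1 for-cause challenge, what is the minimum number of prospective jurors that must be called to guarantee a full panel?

29

Seats to fill: 6 + 2 alternates = 8.
Peremptories — Crown: 7 + 1×2 + 2 = 11; Defence: 7 + 1×2 = 9; total 20.
For-cause removals: 1.
Minimum venire: 8 + 20 + 1 = 29.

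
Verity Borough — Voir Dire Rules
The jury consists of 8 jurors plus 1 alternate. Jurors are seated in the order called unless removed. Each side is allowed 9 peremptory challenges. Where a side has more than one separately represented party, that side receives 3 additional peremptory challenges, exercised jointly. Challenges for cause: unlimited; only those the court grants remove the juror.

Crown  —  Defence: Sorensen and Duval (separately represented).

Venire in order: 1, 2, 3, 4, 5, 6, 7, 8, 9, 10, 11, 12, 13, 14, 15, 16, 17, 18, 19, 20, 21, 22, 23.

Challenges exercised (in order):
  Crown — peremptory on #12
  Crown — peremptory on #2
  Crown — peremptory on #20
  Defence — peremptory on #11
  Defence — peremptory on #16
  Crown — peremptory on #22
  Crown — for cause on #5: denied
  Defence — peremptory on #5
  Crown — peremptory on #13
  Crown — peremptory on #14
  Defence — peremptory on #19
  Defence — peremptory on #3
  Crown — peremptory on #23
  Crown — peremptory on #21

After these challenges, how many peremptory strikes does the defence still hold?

Defence allotment: 9 base + 3 multi-party = 12.
Defence peremptories used: #11, #16, #5, #19, #3 — 5.
Remaining: 12 − 5 = 7.

7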